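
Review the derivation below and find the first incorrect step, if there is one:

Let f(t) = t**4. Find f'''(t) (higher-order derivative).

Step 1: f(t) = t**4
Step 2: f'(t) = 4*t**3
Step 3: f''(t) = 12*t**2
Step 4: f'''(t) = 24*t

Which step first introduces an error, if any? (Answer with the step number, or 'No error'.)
No error

All steps in this derivation are correct.
The final answer f'''(t) = 24*t is valid.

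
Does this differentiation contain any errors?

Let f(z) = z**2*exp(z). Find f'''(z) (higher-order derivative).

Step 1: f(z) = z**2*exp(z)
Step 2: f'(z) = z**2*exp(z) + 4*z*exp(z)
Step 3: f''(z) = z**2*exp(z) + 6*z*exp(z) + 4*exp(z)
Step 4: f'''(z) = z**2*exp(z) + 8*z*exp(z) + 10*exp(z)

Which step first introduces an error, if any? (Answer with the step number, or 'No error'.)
Step 2

Step 2 is incorrect due to a wrong coefficient.
The step shows: z**2*exp(z) + 4*z*exp(z)
The correct value should be: z**2*exp(z) + 2*z*exp(z)

Explanation: The coefficient 2 was incorrectly written as 4: the term 2*z*exp(z) was incorrectly written as 4*z*exp(z)
The later steps are derived from this incorrect expression, so the error originates in Step 2.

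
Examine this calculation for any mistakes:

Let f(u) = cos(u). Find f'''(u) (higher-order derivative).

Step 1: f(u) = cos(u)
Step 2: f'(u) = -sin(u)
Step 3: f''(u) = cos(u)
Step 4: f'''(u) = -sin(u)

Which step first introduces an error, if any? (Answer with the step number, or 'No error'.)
Step 3

Step 3 is incorrect due to a sign flip.
The step shows: cos(u)
The correct value should be: -cos(u)

Explanation: The sign of the whole expression was flipped: the term -cos(u) was incorrectly written as cos(u)
The later steps are derived from this incorrect expression, so the error originates in Step 3.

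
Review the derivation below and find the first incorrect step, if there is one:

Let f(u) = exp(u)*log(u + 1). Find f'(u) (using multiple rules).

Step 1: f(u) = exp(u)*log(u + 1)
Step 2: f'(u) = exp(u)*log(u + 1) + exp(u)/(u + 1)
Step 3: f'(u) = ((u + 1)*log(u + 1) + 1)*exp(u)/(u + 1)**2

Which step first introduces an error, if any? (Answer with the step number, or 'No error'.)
Step 3

Step 3 is incorrect due to a wrong exponent.
The step shows: ((u + 1)*log(u + 1) + 1)*exp(u)/(u + 1)**2
The correct value should be: ((u + 1)*log(u + 1) + 1)*exp(u)/(u + 1)

Explanation: The exponent -1 on u + 1 was incorrectly written as -2: the term ((u + 1)*log(u + 1) + 1)*exp(u)/(u + 1) was incorrectly written as ((u + 1)*log(u + 1) + 1)*exp(u)/(u + 1)**2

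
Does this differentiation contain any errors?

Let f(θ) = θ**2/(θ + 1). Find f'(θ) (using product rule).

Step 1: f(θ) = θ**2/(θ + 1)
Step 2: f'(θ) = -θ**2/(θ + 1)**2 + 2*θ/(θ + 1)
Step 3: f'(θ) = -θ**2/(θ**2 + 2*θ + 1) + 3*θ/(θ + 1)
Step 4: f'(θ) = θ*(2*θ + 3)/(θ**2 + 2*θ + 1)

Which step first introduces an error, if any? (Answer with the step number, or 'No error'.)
Step 3

Step 3 is incorrect due to a wrong coefficient.
The step shows: -θ**2/(θ**2 + 2*θ + 1) + 3*θ/(θ + 1)
The correct value should be: -θ**2/(θ**2 + 2*θ + 1) + 2*θ/(θ + 1)

Explanation: The coefficient 2 was incorrectly written as 3: the term 2*θ/(θ + 1) was incorrectly written as 3*θ/(θ + 1)
The later steps are derived from this incorrect expression, so the error originates in Step 3.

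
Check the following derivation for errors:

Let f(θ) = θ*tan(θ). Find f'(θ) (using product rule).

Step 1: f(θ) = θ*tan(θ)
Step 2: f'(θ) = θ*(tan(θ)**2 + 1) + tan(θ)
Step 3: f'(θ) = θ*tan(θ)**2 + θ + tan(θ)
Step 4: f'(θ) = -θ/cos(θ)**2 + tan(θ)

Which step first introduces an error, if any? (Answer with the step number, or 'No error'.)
Step 4

Step 4 is incorrect due to a sign flip.
The step shows: -θ/cos(θ)**2 + tan(θ)
The correct value should be: θ/cos(θ)**2 + tan(θ)

Explanation: The sign of one term was flipped: the term θ/cos(θ)**2 was incorrectly written as -θ/cos(θ)**2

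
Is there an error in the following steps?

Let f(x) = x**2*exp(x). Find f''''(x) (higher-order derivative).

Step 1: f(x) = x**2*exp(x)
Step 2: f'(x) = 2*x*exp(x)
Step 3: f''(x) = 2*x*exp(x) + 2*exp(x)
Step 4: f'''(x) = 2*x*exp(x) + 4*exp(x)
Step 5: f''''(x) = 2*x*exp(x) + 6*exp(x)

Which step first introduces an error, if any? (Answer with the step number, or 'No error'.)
Step 2

Step 2 is incorrect due to a dropped term.
The step shows: 2*x*exp(x)
The correct value should be: x**2*exp(x) + 2*x*exp(x)

Explanation: A term was dropped: the term x**2*exp(x) was incorrectly omitted
The later steps are derived from this incorrect expression, so the error originates in Step 2.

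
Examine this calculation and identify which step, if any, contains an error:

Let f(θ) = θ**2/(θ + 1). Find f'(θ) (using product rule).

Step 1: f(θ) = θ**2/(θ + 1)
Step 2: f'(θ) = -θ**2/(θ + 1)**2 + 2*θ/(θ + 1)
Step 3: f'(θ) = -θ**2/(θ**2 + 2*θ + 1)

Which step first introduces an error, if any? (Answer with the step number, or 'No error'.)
Step 3

Step 3 is incorrect due to a dropped term.
The step shows: -θ**2/(θ**2 + 2*θ + 1)
The correct value should be: -θ**2/(θ**2 + 2*θ + 1) + 2*θ/(θ + 1)

Explanation: A term was dropped: the term 2*θ/(θ + 1) was incorrectly omitted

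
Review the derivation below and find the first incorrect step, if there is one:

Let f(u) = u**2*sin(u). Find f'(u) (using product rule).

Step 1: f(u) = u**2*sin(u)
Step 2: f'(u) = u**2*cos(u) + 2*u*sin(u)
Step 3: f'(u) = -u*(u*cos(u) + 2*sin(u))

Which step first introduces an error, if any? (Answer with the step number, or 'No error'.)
Step 3

Step 3 is incorrect due to a sign flip.
The step shows: -u*(u*cos(u) + 2*sin(u))
The correct value should be: u*(u*cos(u) + 2*sin(u))

Explanation: The sign of the whole expression was flipped: the term u*(u*cos(u) + 2*sin(u)) was incorrectly written as -u*(u*cos(u) + 2*sin(u))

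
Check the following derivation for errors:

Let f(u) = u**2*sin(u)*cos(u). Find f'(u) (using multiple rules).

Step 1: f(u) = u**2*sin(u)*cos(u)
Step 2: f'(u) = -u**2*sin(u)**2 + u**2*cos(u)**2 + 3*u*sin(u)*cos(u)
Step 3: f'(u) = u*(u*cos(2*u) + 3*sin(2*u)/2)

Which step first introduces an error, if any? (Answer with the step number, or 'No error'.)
Step 2

Step 2 is incorrect due to a wrong coefficient.
The step shows: -u**2*sin(u)**2 + u**2*cos(u)**2 + 3*u*sin(u)*cos(u)
The correct value should be: -u**2*sin(u)**2 + u**2*cos(u)**2 + 2*u*sin(u)*cos(u)

Explanation: The coefficient 2 was incorrectly written as 3: the term 2*u*sin(u)*cos(u) was incorrectly written as 3*u*sin(u)*cos(u)
The later steps are derived from this incorrect expression, so the error originates in Step 2.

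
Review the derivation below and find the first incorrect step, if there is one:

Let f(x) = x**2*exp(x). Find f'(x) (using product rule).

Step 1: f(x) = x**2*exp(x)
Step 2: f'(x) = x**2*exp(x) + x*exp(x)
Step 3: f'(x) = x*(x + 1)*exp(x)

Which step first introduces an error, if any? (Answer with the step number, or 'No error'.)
Step 2

Step 2 is incorrect due to a wrong coefficient.
The step shows: x**2*exp(x) + x*exp(x)
The correct value should be: x**2*exp(x) + 2*x*exp(x)

Explanation: The coefficient 2 was incorrectly written as 1: the term 2*x*exp(x) was incorrectly written as x*exp(x)
The later steps are derived from this incorrect expression, so the error originates in Step 2.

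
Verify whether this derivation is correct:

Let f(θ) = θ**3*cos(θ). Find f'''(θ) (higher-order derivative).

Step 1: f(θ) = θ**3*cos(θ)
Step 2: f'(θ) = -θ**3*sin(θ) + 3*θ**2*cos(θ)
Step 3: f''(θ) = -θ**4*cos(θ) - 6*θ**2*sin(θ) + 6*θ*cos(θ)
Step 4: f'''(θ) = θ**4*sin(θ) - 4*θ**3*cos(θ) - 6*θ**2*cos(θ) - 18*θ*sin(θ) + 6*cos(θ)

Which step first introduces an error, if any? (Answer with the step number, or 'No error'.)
Step 3

Step 3 is incorrect due to a wrong exponent.
The step shows: -θ**4*cos(θ) - 6*θ**2*sin(θ) + 6*θ*cos(θ)
The correct value should be: -θ**3*cos(θ) - 6*θ**2*sin(θ) + 6*θ*cos(θ)

Explanation: The exponent 3 on θ was incorrectly written as 4: the term -θ**3*cos(θ) was incorrectly written as -θ**4*cos(θ)
The later steps are derived from this incorrect expression, so the error originates in Step 3.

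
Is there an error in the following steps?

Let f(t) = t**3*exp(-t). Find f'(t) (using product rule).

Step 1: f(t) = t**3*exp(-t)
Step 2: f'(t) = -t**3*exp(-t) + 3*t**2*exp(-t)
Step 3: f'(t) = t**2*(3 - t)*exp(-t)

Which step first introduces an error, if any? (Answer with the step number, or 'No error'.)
No error

All steps in this derivation are correct.
The final answer f'(t) = t**2*(3 - t)*exp(-t) is valid.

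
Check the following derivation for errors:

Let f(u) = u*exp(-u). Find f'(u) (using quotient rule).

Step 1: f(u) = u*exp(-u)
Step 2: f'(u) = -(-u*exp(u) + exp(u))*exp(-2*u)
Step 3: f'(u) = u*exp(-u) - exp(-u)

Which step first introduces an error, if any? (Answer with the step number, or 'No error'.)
Step 2

Step 2 is incorrect due to a sign flip.
The step shows: -(-u*exp(u) + exp(u))*exp(-2*u)
The correct value should be: (-u*exp(u) + exp(u))*exp(-2*u)

Explanation: The sign of the whole expression was flipped: the term (-u*exp(u) + exp(u))*exp(-2*u) was incorrectly written as -(-u*exp(u) + exp(u))*exp(-2*u)
The later steps are derived from this incorrect expression, so the error originates in Step 2.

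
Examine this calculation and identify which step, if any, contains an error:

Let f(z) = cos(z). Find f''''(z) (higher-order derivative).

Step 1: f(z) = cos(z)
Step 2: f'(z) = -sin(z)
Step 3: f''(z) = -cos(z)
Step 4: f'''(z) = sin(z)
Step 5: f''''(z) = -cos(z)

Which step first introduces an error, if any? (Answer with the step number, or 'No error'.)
Step 5

Step 5 is incorrect due to a sign flip.
The step shows: -cos(z)
The correct value should be: cos(z)

Explanation: The sign of the whole expression was flipped: the term cos(z) was incorrectly written as -cos(z)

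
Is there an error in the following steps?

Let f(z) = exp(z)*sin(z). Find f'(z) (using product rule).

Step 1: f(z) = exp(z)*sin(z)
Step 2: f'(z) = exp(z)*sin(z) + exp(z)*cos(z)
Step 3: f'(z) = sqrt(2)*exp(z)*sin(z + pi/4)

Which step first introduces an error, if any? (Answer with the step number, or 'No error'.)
No error

All steps in this derivation are correct.
The final answer f'(z) = sqrt(2)*exp(z)*sin(z + pi/4) is valid.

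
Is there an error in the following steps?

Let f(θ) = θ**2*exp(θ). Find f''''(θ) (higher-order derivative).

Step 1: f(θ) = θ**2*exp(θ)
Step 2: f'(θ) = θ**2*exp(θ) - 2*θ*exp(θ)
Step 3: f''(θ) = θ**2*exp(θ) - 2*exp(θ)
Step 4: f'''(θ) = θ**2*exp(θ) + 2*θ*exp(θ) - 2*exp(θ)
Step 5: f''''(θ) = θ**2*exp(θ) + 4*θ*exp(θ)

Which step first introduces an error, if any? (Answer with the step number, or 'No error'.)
Step 2

Step 2 is incorrect due to a sign flip.
The step shows: θ**2*exp(θ) - 2*θ*exp(θ)
The correct value should be: θ**2*exp(θ) + 2*θ*exp(θ)

Explanation: The sign of one term was flipped: the term 2*θ*exp(θ) was incorrectly written as -2*θ*exp(θ)
The later steps are derived from this incorrect expression, so the error originates in Step 2.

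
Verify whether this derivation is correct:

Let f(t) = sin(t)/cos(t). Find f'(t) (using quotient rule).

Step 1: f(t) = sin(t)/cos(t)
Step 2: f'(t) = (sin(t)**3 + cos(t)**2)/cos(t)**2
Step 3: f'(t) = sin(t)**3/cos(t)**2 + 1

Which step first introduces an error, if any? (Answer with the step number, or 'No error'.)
Step 2

Step 2 is incorrect due to a wrong exponent.
The step shows: (sin(t)**3 + cos(t)**2)/cos(t)**2
The correct value should be: (sin(t)**2 + cos(t)**2)/cos(t)**2

Explanation: The exponent 2 on sin(t) was incorrectly written as 3: the term (sin(t)**2 + cos(t)**2)/cos(t)**2 was incorrectly written as (sin(t)**3 + cos(t)**2)/cos(t)**2
The later steps are derived from this incorrect expression, so the error originates in Step 2.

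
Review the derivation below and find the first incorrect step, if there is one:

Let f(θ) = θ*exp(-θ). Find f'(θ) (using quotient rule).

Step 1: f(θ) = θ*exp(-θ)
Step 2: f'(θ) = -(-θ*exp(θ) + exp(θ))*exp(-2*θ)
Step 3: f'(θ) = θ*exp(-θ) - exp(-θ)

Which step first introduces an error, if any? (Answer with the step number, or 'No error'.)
Step 2

Step 2 is incorrect due to a sign flip.
The step shows: -(-θ*exp(θ) + exp(θ))*exp(-2*θ)
The correct value should be: (-θ*exp(θ) + exp(θ))*exp(-2*θ)

Explanation: The sign of the whole expression was flipped: the term (-θ*exp(θ) + exp(θ))*exp(-2*θ) was incorrectly written as -(-θ*exp(θ) + exp(θ))*exp(-2*θ)
The later steps are derived from this incorrect expression, so the error originates in Step 2.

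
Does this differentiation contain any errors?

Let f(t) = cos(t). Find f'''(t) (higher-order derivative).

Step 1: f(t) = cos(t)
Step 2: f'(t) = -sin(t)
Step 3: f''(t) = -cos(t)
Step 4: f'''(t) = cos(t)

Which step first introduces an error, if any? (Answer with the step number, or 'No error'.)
Step 4

Step 4 is incorrect due to a wrong trig function.
The step shows: cos(t)
The correct value should be: sin(t)

Explanation: sin(t) was incorrectly written as cos(t): the term sin(t) was incorrectly written as cos(t)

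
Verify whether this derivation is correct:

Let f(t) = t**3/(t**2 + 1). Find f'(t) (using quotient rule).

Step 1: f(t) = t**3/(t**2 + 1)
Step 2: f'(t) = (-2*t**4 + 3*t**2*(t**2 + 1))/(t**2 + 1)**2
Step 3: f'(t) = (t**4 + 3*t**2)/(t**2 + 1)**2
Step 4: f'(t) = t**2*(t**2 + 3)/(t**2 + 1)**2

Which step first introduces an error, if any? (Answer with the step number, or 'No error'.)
No error

All steps in this derivation are correct.
The final answer f'(t) = t**2*(t**2 + 3)/(t**2 + 1)**2 is valid.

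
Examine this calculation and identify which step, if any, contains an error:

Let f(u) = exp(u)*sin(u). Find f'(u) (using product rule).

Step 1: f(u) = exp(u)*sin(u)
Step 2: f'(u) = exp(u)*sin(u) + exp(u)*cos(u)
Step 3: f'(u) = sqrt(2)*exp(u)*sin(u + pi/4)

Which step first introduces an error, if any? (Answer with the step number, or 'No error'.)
No error

All steps in this derivation are correct.
The final answer f'(u) = sqrt(2)*exp(u)*sin(u + pi/4) is valid.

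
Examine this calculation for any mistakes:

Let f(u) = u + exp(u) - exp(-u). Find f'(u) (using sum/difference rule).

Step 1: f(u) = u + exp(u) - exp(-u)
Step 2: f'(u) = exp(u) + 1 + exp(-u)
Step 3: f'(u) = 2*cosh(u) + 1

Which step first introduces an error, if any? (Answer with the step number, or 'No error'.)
No error

All steps in this derivation are correct.
The final answer f'(u) = 2*cosh(u) + 1 is valid.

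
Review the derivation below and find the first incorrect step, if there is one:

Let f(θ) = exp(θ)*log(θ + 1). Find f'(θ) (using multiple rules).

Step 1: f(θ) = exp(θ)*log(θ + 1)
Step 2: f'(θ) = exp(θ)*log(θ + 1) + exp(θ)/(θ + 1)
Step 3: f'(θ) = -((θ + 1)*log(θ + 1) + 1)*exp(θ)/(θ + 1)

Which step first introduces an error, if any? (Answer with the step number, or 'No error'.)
Step 3

Step 3 is incorrect due to a sign flip.
The step shows: -((θ + 1)*log(θ + 1) + 1)*exp(θ)/(θ + 1)
The correct value should be: ((θ + 1)*log(θ + 1) + 1)*exp(θ)/(θ + 1)

Explanation: The sign of the whole expression was flipped: the term ((θ + 1)*log(θ + 1) + 1)*exp(θ)/(θ + 1) was incorrectly written as -((θ + 1)*log(θ + 1) + 1)*exp(θ)/(θ + 1)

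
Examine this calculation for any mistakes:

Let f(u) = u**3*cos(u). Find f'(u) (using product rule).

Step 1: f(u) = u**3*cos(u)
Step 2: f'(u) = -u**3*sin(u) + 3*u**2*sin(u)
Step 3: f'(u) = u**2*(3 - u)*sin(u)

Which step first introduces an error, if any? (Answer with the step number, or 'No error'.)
Step 2

Step 2 is incorrect due to a wrong trig function.
The step shows: -u**3*sin(u) + 3*u**2*sin(u)
The correct value should be: -u**3*sin(u) + 3*u**2*cos(u)

Explanation: cos(u) was incorrectly written as sin(u): the term 3*u**2*cos(u) was incorrectly written as 3*u**2*sin(u)
The later steps are derived from this incorrect expression, so the error originates in Step 2.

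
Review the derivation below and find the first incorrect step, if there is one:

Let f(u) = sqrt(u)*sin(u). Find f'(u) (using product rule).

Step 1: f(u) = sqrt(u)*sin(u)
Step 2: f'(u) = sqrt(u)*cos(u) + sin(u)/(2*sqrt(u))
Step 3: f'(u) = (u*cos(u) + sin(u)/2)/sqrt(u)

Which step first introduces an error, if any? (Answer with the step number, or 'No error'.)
No error

All steps in this derivation are correct.
The final answer f'(u) = (u*cos(u) + sin(u)/2)/sqrt(u) is valid.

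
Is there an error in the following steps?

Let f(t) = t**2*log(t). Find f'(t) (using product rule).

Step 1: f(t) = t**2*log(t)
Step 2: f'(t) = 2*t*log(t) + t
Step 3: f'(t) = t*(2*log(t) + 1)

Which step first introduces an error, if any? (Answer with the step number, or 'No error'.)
No error

All steps in this derivation are correct.
The final answer f'(t) = t*(2*log(t) + 1) is valid.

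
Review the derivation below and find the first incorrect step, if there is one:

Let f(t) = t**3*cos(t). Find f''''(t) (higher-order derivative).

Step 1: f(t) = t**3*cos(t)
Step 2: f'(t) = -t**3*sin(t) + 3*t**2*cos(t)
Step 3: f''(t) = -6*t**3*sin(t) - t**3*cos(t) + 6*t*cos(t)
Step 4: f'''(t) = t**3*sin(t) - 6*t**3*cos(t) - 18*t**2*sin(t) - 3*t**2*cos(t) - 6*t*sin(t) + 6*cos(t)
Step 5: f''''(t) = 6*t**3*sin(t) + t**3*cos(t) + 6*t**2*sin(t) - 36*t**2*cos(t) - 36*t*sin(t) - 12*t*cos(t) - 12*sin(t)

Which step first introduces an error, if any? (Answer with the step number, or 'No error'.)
Step 3

Step 3 is incorrect due to a wrong exponent.
The step shows: -6*t**3*sin(t) - t**3*cos(t) + 6*t*cos(t)
The correct value should be: -t**3*cos(t) - 6*t**2*sin(t) + 6*t*cos(t)

Explanation: The exponent 2 on t was incorrectly written as 3: the term -6*t**2*sin(t) was incorrectly written as -6*t**3*sin(t)
The later steps are derived from this incorrect expression, so the error originates in Step 3.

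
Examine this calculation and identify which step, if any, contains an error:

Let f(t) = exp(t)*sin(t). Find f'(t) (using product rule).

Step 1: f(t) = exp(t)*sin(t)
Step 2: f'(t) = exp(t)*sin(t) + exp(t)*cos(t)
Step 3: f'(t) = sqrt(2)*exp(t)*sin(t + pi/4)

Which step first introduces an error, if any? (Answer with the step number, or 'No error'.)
No error

All steps in this derivation are correct.
The final answer f'(t) = sqrt(2)*exp(t)*sin(t + pi/4) is valid.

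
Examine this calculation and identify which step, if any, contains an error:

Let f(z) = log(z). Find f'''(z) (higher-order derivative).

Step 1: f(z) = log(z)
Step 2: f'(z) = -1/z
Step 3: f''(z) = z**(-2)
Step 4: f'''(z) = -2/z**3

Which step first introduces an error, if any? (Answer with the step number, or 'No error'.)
Step 2

Step 2 is incorrect due to a sign flip.
The step shows: -1/z
The correct value should be: 1/z

Explanation: The sign of the whole expression was flipped: the term 1/z was incorrectly written as -1/z
The later steps are derived from this incorrect expression, so the error originates in Step 2.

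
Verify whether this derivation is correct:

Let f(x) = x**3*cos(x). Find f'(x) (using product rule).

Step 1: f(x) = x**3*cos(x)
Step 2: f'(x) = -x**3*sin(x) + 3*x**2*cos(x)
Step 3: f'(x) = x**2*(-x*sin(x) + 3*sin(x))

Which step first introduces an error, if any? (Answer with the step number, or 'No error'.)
Step 3

Step 3 is incorrect due to a wrong trig function.
The step shows: x**2*(-x*sin(x) + 3*sin(x))
The correct value should be: x**2*(-x*sin(x) + 3*cos(x))

Explanation: cos(x) was incorrectly written as sin(x): the term x**2*(-x*sin(x) + 3*cos(x)) was incorrectly written as x**2*(-x*sin(x) + 3*sin(x))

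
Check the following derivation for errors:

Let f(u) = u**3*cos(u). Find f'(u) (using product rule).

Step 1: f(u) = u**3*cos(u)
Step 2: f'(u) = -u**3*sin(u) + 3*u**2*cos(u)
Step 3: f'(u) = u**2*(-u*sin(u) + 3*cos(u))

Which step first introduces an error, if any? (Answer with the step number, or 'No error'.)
No error

All steps in this derivation are correct.
The final answer f'(u) = u**2*(-u*sin(u) + 3*cos(u)) is valid.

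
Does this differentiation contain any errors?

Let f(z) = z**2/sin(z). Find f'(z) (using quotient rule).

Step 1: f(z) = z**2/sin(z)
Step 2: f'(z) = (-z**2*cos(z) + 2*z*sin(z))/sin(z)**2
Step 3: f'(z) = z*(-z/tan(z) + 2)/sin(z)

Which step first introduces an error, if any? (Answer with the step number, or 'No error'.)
No error

All steps in this derivation are correct.
The final answer f'(z) = z*(-z/tan(z) + 2)/sin(z) is valid.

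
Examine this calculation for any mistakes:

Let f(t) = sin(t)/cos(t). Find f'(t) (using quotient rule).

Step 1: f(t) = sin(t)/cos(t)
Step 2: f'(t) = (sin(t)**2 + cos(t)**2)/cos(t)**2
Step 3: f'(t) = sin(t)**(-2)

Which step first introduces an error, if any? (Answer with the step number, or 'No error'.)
Step 3

Step 3 is incorrect due to a wrong trig function.
The step shows: sin(t)**(-2)
The correct value should be: cos(t)**(-2)

Explanation: cos(t) was incorrectly written as sin(t): the term cos(t)**(-2) was incorrectly written as sin(t)**(-2)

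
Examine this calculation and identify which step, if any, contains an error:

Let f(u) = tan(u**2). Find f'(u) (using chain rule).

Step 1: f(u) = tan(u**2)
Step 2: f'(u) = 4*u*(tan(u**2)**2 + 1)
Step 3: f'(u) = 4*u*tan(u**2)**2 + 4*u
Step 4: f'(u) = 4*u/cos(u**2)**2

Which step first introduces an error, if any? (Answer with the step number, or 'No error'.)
Step 2

Step 2 is incorrect due to a wrong coefficient.
The step shows: 4*u*(tan(u**2)**2 + 1)
The correct value should be: 2*u*(tan(u**2)**2 + 1)

Explanation: The coefficient 2 was incorrectly written as 4: the term 2*u*(tan(u**2)**2 + 1) was incorrectly written as 4*u*(tan(u**2)**2 + 1)
The later steps are derived from this incorrect expression, so the error originates in Step 2.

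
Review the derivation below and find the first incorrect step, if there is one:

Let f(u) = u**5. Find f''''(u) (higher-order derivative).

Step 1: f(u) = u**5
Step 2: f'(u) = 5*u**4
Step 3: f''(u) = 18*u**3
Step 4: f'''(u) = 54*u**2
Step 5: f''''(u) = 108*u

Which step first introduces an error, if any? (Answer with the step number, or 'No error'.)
Step 3

Step 3 is incorrect due to a wrong coefficient.
The step shows: 18*u**3
The correct value should be: 20*u**3

Explanation: The coefficient 20 was incorrectly written as 18: the term 20*u**3 was incorrectly written as 18*u**3
The later steps are derived from this incorrect expression, so the error originates in Step 3.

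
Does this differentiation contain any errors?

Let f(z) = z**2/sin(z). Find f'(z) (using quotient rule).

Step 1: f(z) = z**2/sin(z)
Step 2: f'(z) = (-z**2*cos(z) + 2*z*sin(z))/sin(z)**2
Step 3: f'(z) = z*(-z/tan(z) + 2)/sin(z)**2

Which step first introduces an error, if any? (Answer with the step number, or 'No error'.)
Step 3

Step 3 is incorrect due to a wrong exponent.
The step shows: z*(-z/tan(z) + 2)/sin(z)**2
The correct value should be: z*(-z/tan(z) + 2)/sin(z)

Explanation: The exponent -1 on sin(z) was incorrectly written as -2: the term z*(-z/tan(z) + 2)/sin(z) was incorrectly written as z*(-z/tan(z) + 2)/sin(z)**2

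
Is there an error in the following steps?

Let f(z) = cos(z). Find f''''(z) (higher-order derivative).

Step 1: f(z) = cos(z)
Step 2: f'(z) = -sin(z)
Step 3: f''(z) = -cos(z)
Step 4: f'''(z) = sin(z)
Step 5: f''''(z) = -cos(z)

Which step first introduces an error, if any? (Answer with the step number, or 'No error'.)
Step 5

Step 5 is incorrect due to a sign flip.
The step shows: -cos(z)
The correct value should be: cos(z)

Explanation: The sign of the whole expression was flipped: the term cos(z) was incorrectly written as -cos(z)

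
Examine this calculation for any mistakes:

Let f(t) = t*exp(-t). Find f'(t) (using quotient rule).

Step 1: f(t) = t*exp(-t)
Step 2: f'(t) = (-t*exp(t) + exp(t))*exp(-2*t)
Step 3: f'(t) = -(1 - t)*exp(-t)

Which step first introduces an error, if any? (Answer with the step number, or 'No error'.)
Step 3

Step 3 is incorrect due to a sign flip.
The step shows: -(1 - t)*exp(-t)
The correct value should be: (1 - t)*exp(-t)

Explanation: The sign of the whole expression was flipped: the term (1 - t)*exp(-t) was incorrectly written as -(1 - t)*exp(-t)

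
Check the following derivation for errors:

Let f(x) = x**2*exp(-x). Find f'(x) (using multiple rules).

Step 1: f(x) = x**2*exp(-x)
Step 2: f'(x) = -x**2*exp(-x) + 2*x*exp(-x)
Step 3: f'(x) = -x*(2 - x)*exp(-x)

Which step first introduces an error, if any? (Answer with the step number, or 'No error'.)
Step 3

Step 3 is incorrect due to a sign flip.
The step shows: -x*(2 - x)*exp(-x)
The correct value should be: x*(2 - x)*exp(-x)

Explanation: The sign of the whole expression was flipped: the term x*(2 - x)*exp(-x) was incorrectly written as -x*(2 - x)*exp(-x)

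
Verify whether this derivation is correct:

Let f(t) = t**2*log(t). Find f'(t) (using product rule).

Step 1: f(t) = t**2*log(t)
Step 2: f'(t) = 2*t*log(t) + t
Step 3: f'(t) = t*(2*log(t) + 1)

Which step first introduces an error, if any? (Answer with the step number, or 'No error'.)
No error

All steps in this derivation are correct.
The final answer f'(t) = t*(2*log(t) + 1) is valid.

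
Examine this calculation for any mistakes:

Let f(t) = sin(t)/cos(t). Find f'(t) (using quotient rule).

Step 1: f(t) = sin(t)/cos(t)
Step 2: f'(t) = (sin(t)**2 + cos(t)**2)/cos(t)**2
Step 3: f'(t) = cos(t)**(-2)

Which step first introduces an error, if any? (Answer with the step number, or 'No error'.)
No error

All steps in this derivation are correct.
The final answer f'(t) = cos(t)**(-2) is valid.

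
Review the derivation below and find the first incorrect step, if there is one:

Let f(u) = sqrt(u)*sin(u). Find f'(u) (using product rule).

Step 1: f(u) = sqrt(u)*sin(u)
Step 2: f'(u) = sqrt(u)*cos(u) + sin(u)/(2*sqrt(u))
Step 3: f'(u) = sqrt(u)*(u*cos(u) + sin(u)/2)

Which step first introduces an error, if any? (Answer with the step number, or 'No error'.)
Step 3

Step 3 is incorrect due to a wrong exponent.
The step shows: sqrt(u)*(u*cos(u) + sin(u)/2)
The correct value should be: (u*cos(u) + sin(u)/2)/sqrt(u)

Explanation: The exponent -1/2 on u was incorrectly written as 1/2: the term (u*cos(u) + sin(u)/2)/sqrt(u) was incorrectly written as sqrt(u)*(u*cos(u) + sin(u)/2)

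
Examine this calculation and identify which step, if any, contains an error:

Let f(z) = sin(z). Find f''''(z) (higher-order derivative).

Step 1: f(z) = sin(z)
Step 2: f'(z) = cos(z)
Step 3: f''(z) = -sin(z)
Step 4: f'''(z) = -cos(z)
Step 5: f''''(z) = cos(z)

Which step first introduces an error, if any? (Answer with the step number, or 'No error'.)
Step 5

Step 5 is incorrect due to a wrong trig function.
The step shows: cos(z)
The correct value should be: sin(z)

Explanation: sin(z) was incorrectly written as cos(z): the term sin(z) was incorrectly written as cos(z)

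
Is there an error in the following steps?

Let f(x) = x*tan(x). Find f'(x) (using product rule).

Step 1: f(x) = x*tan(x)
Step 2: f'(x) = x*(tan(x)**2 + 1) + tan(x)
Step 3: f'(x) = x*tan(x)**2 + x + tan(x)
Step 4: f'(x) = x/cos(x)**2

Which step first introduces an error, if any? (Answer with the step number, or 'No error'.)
Step 4

Step 4 is incorrect due to a dropped term.
The step shows: x/cos(x)**2
The correct value should be: x/cos(x)**2 + tan(x)

Explanation: A term was dropped: the term tan(x) was incorrectly omitted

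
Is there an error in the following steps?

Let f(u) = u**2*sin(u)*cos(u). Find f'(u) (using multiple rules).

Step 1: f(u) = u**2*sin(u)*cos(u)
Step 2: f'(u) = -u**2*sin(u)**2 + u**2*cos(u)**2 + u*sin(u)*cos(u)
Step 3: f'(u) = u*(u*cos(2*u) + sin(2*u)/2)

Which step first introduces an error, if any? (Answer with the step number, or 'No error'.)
Step 2

Step 2 is incorrect due to a wrong coefficient.
The step shows: -u**2*sin(u)**2 + u**2*cos(u)**2 + u*sin(u)*cos(u)
The correct value should be: -u**2*sin(u)**2 + u**2*cos(u)**2 + 2*u*sin(u)*cos(u)

Explanation: The coefficient 2 was incorrectly written as 1: the term 2*u*sin(u)*cos(u) was incorrectly written as u*sin(u)*cos(u)
The later steps are derived from this incorrect expression, so the error originates in Step 2.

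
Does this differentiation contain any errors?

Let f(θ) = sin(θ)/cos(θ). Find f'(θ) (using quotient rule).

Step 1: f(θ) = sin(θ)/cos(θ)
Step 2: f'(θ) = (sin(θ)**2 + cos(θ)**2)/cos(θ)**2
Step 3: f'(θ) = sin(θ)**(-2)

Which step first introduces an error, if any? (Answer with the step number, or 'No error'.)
Step 3

Step 3 is incorrect due to a wrong trig function.
The step shows: sin(θ)**(-2)
The correct value should be: cos(θ)**(-2)

Explanation: cos(θ) was incorrectly written as sin(θ): the term cos(θ)**(-2) was incorrectly written as sin(θ)**(-2)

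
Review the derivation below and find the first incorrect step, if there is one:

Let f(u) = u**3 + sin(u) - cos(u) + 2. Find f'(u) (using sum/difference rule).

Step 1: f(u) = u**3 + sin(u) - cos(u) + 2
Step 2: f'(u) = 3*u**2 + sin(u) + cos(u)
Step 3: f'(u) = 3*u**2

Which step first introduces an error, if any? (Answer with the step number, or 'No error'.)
Step 3

Step 3 is incorrect due to a dropped term.
The step shows: 3*u**2
The correct value should be: 3*u**2 + sqrt(2)*sin(u + pi/4)

Explanation: A term was dropped: the term sqrt(2)*sin(u + pi/4) was incorrectly omitted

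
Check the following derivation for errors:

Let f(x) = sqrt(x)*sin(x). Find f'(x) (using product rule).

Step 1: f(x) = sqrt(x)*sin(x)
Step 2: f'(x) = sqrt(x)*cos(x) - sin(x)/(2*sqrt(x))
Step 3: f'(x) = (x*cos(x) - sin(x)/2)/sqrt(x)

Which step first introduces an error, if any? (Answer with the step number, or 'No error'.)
Step 2

Step 2 is incorrect due to a sign flip.
The step shows: sqrt(x)*cos(x) - sin(x)/(2*sqrt(x))
The correct value should be: sqrt(x)*cos(x) + sin(x)/(2*sqrt(x))

Explanation: The sign of one term was flipped: the term sin(x)/(2*sqrt(x)) was incorrectly written as -sin(x)/(2*sqrt(x))
The later steps are derived from this incorrect expression, so the error originates in Step 2.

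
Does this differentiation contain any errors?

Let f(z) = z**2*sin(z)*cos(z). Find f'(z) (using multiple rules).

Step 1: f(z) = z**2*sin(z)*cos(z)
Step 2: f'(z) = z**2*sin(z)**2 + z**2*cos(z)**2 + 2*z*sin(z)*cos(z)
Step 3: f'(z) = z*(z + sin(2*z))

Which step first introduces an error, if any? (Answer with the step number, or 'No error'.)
Step 2

Step 2 is incorrect due to a sign flip.
The step shows: z**2*sin(z)**2 + z**2*cos(z)**2 + 2*z*sin(z)*cos(z)
The correct value should be: -z**2*sin(z)**2 + z**2*cos(z)**2 + 2*z*sin(z)*cos(z)

Explanation: The sign of one term was flipped: the term -z**2*sin(z)**2 was incorrectly written as z**2*sin(z)**2
The later steps are derived from this incorrect expression, so the error originates in Step 2.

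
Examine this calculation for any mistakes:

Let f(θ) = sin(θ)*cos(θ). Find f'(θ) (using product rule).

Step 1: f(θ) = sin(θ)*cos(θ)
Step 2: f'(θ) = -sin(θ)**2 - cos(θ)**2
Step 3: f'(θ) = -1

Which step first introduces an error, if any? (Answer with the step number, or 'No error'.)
Step 2

Step 2 is incorrect due to a sign flip.
The step shows: -sin(θ)**2 - cos(θ)**2
The correct value should be: -sin(θ)**2 + cos(θ)**2

Explanation: The sign of one term was flipped: the term cos(θ)**2 was incorrectly written as -cos(θ)**2
The later steps are derived from this incorrect expression, so the error originates in Step 2.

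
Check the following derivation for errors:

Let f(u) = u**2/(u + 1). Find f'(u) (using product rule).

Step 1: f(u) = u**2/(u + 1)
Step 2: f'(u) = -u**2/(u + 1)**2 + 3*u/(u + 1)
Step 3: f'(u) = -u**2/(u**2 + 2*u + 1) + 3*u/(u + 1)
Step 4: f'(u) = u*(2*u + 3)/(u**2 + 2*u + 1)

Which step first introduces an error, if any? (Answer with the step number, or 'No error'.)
Step 2

Step 2 is incorrect due to a wrong coefficient.
The step shows: -u**2/(u + 1)**2 + 3*u/(u + 1)
The correct value should be: -u**2/(u + 1)**2 + 2*u/(u + 1)

Explanation: The coefficient 2 was incorrectly written as 3: the term 2*u/(u + 1) was incorrectly written as 3*u/(u + 1)
The later steps are derived from this incorrect expression, so the error originates in Step 2.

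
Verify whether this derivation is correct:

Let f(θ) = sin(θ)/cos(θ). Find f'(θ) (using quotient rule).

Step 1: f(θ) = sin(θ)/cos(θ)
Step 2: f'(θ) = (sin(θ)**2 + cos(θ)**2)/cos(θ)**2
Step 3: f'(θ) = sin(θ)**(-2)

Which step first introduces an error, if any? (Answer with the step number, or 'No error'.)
Step 3

Step 3 is incorrect due to a wrong trig function.
The step shows: sin(θ)**(-2)
The correct value should be: cos(θ)**(-2)

Explanation: cos(θ) was incorrectly written as sin(θ): the term cos(θ)**(-2) was incorrectly written as sin(θ)**(-2)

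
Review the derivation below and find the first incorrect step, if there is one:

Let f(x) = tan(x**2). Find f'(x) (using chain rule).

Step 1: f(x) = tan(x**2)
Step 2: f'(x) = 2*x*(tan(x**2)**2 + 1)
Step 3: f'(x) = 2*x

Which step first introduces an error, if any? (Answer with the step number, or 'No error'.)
Step 3

Step 3 is incorrect due to a dropped term.
The step shows: 2*x
The correct value should be: 2*x*tan(x**2)**2 + 2*x

Explanation: A term was dropped: the term 2*x*tan(x**2)**2 was incorrectly omitted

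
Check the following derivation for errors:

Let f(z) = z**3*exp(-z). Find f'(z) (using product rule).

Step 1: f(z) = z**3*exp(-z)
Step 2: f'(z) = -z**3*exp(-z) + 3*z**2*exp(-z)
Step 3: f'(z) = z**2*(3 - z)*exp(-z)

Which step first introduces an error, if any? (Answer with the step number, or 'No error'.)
No error

All steps in this derivation are correct.
The final answer f'(z) = z**2*(3 - z)*exp(-z) is valid.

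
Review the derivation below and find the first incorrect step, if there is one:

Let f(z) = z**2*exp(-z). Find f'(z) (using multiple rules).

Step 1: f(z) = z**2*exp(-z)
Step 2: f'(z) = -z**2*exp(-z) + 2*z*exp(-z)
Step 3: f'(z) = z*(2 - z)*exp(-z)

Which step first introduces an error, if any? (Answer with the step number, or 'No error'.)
No error

All steps in this derivation are correct.
The final answer f'(z) = z*(2 - z)*exp(-z) is valid.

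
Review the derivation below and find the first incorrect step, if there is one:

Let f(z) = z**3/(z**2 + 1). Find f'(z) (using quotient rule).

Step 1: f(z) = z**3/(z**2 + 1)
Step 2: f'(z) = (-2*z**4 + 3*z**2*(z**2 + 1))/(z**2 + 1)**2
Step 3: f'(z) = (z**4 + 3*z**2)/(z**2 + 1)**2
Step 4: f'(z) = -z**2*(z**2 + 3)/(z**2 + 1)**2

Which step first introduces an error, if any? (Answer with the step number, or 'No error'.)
Step 4

Step 4 is incorrect due to a sign flip.
The step shows: -z**2*(z**2 + 3)/(z**2 + 1)**2
The correct value should be: z**2*(z**2 + 3)/(z**2 + 1)**2

Explanation: The sign of the whole expression was flipped: the term z**2*(z**2 + 3)/(z**2 + 1)**2 was incorrectly written as -z**2*(z**2 + 3)/(z**2 + 1)**2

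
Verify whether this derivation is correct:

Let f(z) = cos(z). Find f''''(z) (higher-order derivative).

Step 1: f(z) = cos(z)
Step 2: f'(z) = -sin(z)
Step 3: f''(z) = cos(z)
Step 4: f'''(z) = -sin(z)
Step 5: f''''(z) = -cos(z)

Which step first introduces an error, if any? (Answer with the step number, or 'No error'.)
Step 3

Step 3 is incorrect due to a sign flip.
The step shows: cos(z)
The correct value should be: -cos(z)

Explanation: The sign of the whole expression was flipped: the term -cos(z) was incorrectly written as cos(z)
The later steps are derived from this incorrect expression, so the error originates in Step 3.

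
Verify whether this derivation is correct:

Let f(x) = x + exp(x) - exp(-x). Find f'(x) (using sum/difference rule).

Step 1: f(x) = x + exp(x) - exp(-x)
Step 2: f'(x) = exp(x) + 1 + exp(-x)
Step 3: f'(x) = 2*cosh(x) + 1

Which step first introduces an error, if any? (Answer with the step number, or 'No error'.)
No error

All steps in this derivation are correct.
The final answer f'(x) = 2*cosh(x) + 1 is valid.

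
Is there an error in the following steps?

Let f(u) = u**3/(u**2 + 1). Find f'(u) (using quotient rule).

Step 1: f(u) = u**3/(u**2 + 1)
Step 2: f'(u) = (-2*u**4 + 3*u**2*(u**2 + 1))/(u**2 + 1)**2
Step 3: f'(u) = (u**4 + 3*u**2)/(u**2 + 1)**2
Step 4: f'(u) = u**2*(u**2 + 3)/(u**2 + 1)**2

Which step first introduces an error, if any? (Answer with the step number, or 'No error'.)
No error

All steps in this derivation are correct.
The final answer f'(u) = u**2*(u**2 + 3)/(u**2 + 1)**2 is valid.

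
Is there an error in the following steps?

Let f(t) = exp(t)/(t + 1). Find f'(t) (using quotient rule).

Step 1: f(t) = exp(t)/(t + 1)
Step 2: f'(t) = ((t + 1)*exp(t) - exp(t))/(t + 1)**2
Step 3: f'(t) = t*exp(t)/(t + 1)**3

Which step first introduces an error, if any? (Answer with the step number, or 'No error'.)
Step 3

Step 3 is incorrect due to a wrong exponent.
The step shows: t*exp(t)/(t + 1)**3
The correct value should be: t*exp(t)/(t + 1)**2

Explanation: The exponent -2 on t + 1 was incorrectly written as -3: the term t*exp(t)/(t + 1)**2 was incorrectly written as t*exp(t)/(t + 1)**3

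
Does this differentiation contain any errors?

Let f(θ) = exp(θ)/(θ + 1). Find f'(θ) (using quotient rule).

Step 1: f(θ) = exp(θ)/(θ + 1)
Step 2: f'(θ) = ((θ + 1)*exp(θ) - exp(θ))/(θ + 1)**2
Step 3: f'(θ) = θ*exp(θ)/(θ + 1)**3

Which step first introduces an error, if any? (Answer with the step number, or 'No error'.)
Step 3

Step 3 is incorrect due to a wrong exponent.
The step shows: θ*exp(θ)/(θ + 1)**3
The correct value should be: θ*exp(θ)/(θ + 1)**2

Explanation: The exponent -2 on θ + 1 was incorrectly written as -3: the term θ*exp(θ)/(θ + 1)**2 was incorrectly written as θ*exp(θ)/(θ + 1)**3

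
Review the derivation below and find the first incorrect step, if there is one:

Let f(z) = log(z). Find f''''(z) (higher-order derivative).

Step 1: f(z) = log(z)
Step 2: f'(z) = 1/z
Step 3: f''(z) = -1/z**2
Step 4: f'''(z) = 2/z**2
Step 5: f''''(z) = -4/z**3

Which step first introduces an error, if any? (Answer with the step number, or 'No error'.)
Step 4

Step 4 is incorrect due to a wrong exponent.
The step shows: 2/z**2
The correct value should be: 2/z**3

Explanation: The exponent -3 on z was incorrectly written as -2: the term 2/z**3 was incorrectly written as 2/z**2
The later steps are derived from this incorrect expression, so the error originates in Step 4.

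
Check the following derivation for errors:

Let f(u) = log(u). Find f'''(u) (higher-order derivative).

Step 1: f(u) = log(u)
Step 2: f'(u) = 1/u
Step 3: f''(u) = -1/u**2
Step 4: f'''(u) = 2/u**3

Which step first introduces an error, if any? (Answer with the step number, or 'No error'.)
No error

All steps in this derivation are correct.
The final answer f'''(u) = 2/u**3 is valid.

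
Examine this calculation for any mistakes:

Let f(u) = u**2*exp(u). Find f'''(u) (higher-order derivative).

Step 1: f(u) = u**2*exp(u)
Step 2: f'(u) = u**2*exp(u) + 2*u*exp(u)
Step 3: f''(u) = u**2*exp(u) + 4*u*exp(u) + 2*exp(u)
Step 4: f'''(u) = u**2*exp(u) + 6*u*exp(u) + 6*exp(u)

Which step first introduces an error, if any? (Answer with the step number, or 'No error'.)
No error

All steps in this derivation are correct.
The final answer f'''(u) = u**2*exp(u) + 6*u*exp(u) + 6*exp(u) is valid.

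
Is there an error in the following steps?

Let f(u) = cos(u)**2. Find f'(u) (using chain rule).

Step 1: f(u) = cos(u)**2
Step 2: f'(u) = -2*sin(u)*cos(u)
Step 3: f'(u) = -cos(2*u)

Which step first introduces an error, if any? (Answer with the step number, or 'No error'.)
Step 3

Step 3 is incorrect due to a wrong trig function.
The step shows: -cos(2*u)
The correct value should be: -sin(2*u)

Explanation: sin(2*u) was incorrectly written as cos(2*u): the term -sin(2*u) was incorrectly written as -cos(2*u)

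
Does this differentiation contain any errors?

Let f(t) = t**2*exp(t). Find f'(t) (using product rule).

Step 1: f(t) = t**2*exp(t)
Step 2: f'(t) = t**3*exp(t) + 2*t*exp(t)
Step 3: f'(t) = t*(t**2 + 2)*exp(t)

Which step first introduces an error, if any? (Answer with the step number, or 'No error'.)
Step 2

Step 2 is incorrect due to a wrong exponent.
The step shows: t**3*exp(t) + 2*t*exp(t)
The correct value should be: t**2*exp(t) + 2*t*exp(t)

Explanation: The exponent 2 on t was incorrectly written as 3: the term t**2*exp(t) was incorrectly written as t**3*exp(t)
The later steps are derived from this incorrect expression, so the error originates in Step 2.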